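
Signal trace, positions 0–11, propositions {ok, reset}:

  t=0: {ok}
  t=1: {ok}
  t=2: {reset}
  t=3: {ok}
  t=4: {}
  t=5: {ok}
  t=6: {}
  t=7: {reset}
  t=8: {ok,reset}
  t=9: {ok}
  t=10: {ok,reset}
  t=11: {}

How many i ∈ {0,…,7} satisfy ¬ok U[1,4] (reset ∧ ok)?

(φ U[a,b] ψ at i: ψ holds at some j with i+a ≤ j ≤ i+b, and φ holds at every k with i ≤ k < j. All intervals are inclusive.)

Evaluate at each i in [0,7]:
  i=0: ✗ (no rhs in [1,4])
  i=1: ✗ (no rhs in [2,5])
  i=2: ✗ (no rhs in [3,6])
  i=3: ✗ (no rhs in [4,7])
  i=4: ✗ (lhs fails at k=5 before rhs at j=8)
  i=5: ✗ (lhs fails at k=5 before rhs at j=8)
  i=6: ✓ (rhs at j=8; lhs holds on [6,7])
  i=7: ✓ (rhs at j=8; lhs holds on [7,7])
Positions where it holds: {6, 7} → 2.

2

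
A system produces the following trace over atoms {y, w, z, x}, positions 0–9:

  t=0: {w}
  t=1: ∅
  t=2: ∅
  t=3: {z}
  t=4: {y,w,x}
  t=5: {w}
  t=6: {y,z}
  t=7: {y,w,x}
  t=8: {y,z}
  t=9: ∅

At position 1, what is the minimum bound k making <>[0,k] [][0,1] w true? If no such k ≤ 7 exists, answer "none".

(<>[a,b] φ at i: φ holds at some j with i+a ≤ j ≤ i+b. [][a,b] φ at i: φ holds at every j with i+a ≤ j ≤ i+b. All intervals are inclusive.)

3

Scan j = 1,2,… for [][0,1] w:
  j=1: fails
  j=2: fails
  j=3: fails
  j=4: holds
First hit at j=4, so smallest k = 4-1 = 3.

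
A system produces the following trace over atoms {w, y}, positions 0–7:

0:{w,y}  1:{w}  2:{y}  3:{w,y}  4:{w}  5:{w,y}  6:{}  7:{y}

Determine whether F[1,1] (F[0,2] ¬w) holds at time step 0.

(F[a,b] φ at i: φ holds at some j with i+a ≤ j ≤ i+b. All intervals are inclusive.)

Check F[0,2] ¬w at each j in [1,1]:
  j=1: holds (witness at 2)
Found at j=1 → formula holds.

Holds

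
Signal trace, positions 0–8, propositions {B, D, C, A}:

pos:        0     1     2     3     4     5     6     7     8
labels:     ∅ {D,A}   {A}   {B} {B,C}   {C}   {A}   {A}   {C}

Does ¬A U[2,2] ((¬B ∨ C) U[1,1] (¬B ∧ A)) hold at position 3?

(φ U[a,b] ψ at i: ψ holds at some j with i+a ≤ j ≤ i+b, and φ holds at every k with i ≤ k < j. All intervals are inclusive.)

True

Need some j in [5,5] with ((¬B ∨ C) U[1,1] (¬B ∧ A)), and ¬A at every k in [3,j-1].
  j=5: ((¬B ∨ C) U[1,1] (¬B ∧ A)) holds; ¬A holds at every k in [3,4] → satisfied.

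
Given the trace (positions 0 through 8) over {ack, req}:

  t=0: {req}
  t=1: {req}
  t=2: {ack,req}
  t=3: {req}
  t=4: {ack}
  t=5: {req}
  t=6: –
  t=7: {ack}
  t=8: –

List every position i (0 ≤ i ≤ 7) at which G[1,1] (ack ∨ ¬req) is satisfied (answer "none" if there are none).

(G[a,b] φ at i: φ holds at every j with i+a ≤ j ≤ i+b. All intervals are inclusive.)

Evaluate at each i in [0,7]:
  i=0: ✗ (fails at j=1)
  i=1: ✓ (all of [2,2])
  i=2: ✗ (fails at j=3)
  i=3: ✓ (all of [4,4])
  i=4: ✗ (fails at j=5)
  i=5: ✓ (all of [6,6])
  i=6: ✓ (all of [7,7])
  i=7: ✓ (all of [8,8])

1, 3, 5, 6, 7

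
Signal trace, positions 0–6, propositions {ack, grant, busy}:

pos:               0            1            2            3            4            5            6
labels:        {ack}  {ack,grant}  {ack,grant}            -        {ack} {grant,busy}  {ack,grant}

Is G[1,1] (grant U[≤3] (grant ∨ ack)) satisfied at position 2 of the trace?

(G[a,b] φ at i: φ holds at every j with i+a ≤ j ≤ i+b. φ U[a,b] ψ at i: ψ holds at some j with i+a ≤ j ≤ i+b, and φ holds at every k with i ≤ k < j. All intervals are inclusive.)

Does not hold

Check (grant U[≤3] (grant ∨ ack)) at every j in [3,3]:
  j=3: fails
Fails at j=3 → formula fails.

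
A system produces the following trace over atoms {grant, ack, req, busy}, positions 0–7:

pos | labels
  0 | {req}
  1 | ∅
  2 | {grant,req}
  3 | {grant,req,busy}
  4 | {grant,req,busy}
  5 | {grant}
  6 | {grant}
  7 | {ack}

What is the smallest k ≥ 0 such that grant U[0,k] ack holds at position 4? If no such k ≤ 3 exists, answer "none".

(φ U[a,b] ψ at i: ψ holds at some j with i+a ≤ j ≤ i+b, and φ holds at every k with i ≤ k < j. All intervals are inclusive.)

3

Need earliest j ≥ 4 with ack, and grant at every k in [4,j-1].
  j=4: rhs fails.
  j=5: rhs fails.
  j=6: rhs fails.
  j=7: rhs holds; lhs holds on [4,6]. k = 3.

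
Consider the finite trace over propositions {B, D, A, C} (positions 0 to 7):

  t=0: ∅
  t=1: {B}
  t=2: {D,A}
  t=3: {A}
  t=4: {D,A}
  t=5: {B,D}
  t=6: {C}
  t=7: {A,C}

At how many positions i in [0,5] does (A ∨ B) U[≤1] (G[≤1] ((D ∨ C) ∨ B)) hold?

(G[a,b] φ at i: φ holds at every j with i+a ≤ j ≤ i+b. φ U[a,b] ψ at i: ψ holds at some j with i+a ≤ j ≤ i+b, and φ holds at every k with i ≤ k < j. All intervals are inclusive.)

Evaluate at each i in [0,5]:
  i=0: ✗ (lhs fails at k=0 before rhs at j=1)
  i=1: ✓ (rhs at j=1)
  i=2: ✗ (no rhs in [2,3])
  i=3: ✓ (rhs at j=4; lhs holds on [3,3])
  i=4: ✓ (rhs at j=4)
  i=5: ✓ (rhs at j=5)
Positions where it holds: {1, 3, 4, 5} → 4.

4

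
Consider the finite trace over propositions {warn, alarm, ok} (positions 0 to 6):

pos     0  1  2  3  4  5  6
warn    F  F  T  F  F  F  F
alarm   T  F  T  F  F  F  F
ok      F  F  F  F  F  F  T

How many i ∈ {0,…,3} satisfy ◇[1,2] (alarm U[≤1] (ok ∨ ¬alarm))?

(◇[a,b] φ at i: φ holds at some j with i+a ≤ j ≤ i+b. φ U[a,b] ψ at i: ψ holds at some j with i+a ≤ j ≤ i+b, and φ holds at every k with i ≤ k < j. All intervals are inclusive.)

Evaluate at each i in [0,3]:
  i=0: ✓ (witness j=1)
  i=1: ✓ (witness j=2)
  i=2: ✓ (witness j=3)
  i=3: ✓ (witness j=4)
Positions where it holds: {0, 1, 2, 3} → 4.

4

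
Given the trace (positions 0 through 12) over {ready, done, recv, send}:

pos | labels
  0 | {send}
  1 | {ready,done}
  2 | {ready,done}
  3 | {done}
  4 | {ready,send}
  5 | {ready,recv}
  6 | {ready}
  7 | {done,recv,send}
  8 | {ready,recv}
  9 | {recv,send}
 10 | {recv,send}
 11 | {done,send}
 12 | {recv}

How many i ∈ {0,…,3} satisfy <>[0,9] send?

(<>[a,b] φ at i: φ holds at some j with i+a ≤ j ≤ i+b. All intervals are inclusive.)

Evaluate at each i in [0,3]:
  i=0: ✓ (witness j=0)
  i=1: ✓ (witness j=4)
  i=2: ✓ (witness j=4)
  i=3: ✓ (witness j=4)
Positions where it holds: {0, 1, 2, 3} → 4.

4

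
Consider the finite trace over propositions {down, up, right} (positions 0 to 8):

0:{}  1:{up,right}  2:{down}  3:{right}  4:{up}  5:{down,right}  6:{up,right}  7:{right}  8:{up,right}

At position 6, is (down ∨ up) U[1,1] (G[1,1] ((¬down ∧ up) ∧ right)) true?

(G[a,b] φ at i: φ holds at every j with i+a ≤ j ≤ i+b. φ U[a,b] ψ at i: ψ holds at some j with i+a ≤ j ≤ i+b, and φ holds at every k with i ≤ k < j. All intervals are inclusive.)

Holds

Need some j in [7,7] with G[1,1] ((¬down ∧ up) ∧ right), and (down ∨ up) at every k in [6,j-1].
  j=7: G[1,1] ((¬down ∧ up) ∧ right) holds; (down ∨ up) holds at every k in [6,6] → satisfied.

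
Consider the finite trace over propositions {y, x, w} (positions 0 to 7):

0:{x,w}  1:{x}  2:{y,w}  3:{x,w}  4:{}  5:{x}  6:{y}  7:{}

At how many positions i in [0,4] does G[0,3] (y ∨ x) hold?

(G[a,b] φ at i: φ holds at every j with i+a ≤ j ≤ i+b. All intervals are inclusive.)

1

Evaluate at each i in [0,4]:
  i=0: ✓ (all of [0,3])
  i=1: ✗ (fails at j=4)
  i=2: ✗ (fails at j=4)
  i=3: ✗ (fails at j=4)
  i=4: ✗ (fails at j=4)
Positions where it holds: {0} → 1.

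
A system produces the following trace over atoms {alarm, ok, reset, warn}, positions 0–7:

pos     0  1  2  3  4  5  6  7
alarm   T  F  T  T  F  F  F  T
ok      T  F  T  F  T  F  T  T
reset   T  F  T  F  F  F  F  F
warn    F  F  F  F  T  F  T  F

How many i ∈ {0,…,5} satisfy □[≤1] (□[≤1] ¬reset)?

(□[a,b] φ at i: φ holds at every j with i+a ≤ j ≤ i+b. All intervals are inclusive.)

3

Evaluate at each i in [0,5]:
  i=0: ✗ (fails at j=0)
  i=1: ✗ (fails at j=1)
  i=2: ✗ (fails at j=2)
  i=3: ✓ (all of [3,4])
  i=4: ✓ (all of [4,5])
  i=5: ✓ (all of [5,6])
Positions where it holds: {3, 4, 5} → 3.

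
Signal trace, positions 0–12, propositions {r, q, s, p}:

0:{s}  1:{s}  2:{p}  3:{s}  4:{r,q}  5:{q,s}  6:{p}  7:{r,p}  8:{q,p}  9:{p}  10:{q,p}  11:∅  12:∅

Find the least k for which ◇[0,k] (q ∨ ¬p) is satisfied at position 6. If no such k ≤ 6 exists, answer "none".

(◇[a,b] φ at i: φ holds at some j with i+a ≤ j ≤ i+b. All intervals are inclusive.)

2

Scan j = 6,7,… for (q ∨ ¬p):
  j=6: fails
  j=7: fails
  j=8: holds
First hit at j=8, so smallest k = 8-6 = 2.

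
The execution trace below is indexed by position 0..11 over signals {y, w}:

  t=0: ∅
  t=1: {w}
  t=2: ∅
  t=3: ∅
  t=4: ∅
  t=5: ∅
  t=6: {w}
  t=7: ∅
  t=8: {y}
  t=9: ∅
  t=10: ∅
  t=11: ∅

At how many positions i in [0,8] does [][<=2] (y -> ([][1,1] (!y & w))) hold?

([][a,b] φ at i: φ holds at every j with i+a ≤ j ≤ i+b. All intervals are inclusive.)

Evaluate at each i in [0,8]:
  i=0: ✓ (all of [0,2])
  i=1: ✓ (all of [1,3])
  i=2: ✓ (all of [2,4])
  i=3: ✓ (all of [3,5])
  i=4: ✓ (all of [4,6])
  i=5: ✓ (all of [5,7])
  i=6: ✗ (fails at j=8)
  i=7: ✗ (fails at j=8)
  i=8: ✗ (fails at j=8)
Positions where it holds: {0, 1, 2, 3, 4, 5} → 6.

6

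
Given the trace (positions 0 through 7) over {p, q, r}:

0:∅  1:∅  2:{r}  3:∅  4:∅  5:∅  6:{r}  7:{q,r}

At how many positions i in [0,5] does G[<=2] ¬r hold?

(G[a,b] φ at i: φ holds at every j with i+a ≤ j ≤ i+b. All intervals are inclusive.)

Evaluate at each i in [0,5]:
  i=0: ✗ (fails at j=2)
  i=1: ✗ (fails at j=2)
  i=2: ✗ (fails at j=2)
  i=3: ✓ (all of [3,5])
  i=4: ✗ (fails at j=6)
  i=5: ✗ (fails at j=6)
Positions where it holds: {3} → 1.

1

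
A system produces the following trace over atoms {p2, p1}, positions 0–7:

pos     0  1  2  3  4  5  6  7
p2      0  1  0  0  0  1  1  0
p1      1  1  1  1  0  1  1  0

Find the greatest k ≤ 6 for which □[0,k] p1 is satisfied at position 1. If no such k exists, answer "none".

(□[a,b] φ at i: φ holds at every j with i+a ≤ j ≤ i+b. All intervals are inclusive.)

2

p1 must hold from j=1 onward; find where it first fails.
  j=1: holds
  j=2: holds
  j=3: holds
  j=4: fails
Holds on [1,3], so largest k = 2.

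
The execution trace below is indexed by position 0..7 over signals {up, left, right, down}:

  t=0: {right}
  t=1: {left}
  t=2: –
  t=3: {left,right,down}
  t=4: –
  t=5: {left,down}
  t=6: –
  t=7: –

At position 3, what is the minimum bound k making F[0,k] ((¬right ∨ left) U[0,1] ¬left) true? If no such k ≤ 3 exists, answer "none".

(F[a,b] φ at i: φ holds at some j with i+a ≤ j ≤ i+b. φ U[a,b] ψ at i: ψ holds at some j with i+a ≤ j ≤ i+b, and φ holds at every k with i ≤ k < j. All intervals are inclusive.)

0

Scan j = 3,4,… for ((¬right ∨ left) U[0,1] ¬left):
  j=3: holds
First hit at j=3, so smallest k = 3-3 = 0.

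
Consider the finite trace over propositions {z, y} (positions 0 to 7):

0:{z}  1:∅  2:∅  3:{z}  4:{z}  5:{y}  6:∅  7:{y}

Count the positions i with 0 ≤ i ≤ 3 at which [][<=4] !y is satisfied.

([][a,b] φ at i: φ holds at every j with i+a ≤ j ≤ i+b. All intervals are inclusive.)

Evaluate at each i in [0,3]:
  i=0: ✓ (all of [0,4])
  i=1: ✗ (fails at j=5)
  i=2: ✗ (fails at j=5)
  i=3: ✗ (fails at j=5)
Positions where it holds: {0} → 1.

1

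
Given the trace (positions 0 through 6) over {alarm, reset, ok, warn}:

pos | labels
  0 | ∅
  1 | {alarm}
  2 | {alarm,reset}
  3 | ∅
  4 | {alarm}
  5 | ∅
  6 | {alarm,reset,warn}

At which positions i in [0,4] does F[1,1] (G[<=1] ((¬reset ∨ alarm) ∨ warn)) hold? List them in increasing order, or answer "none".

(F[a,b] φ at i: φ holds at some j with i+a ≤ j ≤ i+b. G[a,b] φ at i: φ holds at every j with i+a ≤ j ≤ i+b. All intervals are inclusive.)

Evaluate at each i in [0,4]:
  i=0: ✓ (witness j=1)
  i=1: ✓ (witness j=2)
  i=2: ✓ (witness j=3)
  i=3: ✓ (witness j=4)
  i=4: ✓ (witness j=5)

0, 1, 2, 3, 4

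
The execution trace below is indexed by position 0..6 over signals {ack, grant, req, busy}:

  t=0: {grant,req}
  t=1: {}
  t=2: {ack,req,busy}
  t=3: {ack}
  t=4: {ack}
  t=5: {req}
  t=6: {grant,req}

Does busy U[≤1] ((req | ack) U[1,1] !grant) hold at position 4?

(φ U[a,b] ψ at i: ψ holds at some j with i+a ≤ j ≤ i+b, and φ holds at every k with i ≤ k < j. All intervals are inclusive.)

Need some j in [4,5] with ((req | ack) U[1,1] !grant), and busy at every k in [4,j-1].
  j=4: ((req | ack) U[1,1] !grant) holds; no prefix to check → satisfied.

Holds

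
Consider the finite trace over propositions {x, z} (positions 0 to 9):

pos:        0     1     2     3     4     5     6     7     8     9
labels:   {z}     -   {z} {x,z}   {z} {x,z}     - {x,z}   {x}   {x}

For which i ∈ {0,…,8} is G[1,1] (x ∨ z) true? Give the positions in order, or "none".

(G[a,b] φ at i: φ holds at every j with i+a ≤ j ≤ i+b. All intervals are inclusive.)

1, 2, 3, 4, 6, 7, 8

Evaluate at each i in [0,8]:
  i=0: ✗ (fails at j=1)
  i=1: ✓ (all of [2,2])
  i=2: ✓ (all of [3,3])
  i=3: ✓ (all of [4,4])
  i=4: ✓ (all of [5,5])
  i=5: ✗ (fails at j=6)
  i=6: ✓ (all of [7,7])
  i=7: ✓ (all of [8,8])
  i=8: ✓ (all of [9,9])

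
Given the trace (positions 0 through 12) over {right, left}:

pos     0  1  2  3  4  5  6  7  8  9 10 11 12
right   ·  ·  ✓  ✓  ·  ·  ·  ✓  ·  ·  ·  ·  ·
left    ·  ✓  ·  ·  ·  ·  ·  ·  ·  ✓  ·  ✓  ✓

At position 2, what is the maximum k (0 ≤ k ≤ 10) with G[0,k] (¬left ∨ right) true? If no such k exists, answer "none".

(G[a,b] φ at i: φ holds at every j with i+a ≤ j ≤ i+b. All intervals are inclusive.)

6

(¬left ∨ right) must hold from j=2 onward; find where it first fails.
  j=2: holds
  j=3: holds
  j=4: holds
  j=5: holds
  j=6: holds
  j=7: holds
  j=8: holds
  j=9: fails
Holds on [2,8], so largest k = 6.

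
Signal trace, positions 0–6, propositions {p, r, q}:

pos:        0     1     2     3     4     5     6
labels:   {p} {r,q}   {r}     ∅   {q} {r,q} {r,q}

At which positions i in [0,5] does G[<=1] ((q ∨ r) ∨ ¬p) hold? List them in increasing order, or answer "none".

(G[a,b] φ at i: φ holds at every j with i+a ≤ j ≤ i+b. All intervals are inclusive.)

1, 2, 3, 4, 5

Evaluate at each i in [0,5]:
  i=0: ✗ (fails at j=0)
  i=1: ✓ (all of [1,2])
  i=2: ✓ (all of [2,3])
  i=3: ✓ (all of [3,4])
  i=4: ✓ (all of [4,5])
  i=5: ✓ (all of [5,6])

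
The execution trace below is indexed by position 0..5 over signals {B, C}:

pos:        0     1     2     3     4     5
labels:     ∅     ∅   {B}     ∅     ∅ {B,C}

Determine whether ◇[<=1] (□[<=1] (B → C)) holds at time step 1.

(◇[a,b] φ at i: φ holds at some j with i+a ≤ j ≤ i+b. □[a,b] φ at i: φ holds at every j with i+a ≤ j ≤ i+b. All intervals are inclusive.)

Check □[<=1] (B → C) at each j in [1,2]:
  j=1: fails at 2
  j=2: fails at 2
No position in the window satisfies it → formula fails.

Does not hold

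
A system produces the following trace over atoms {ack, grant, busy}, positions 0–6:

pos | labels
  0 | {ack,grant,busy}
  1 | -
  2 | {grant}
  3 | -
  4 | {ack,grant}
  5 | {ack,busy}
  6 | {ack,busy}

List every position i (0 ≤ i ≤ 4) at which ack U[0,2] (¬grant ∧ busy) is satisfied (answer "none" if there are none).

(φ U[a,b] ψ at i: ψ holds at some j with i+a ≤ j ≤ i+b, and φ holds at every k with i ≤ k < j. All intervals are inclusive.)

4

Evaluate at each i in [0,4]:
  i=0: ✗ (no rhs in [0,2])
  i=1: ✗ (no rhs in [1,3])
  i=2: ✗ (no rhs in [2,4])
  i=3: ✗ (lhs fails at k=3 before rhs at j=5)
  i=4: ✓ (rhs at j=5; lhs holds on [4,4])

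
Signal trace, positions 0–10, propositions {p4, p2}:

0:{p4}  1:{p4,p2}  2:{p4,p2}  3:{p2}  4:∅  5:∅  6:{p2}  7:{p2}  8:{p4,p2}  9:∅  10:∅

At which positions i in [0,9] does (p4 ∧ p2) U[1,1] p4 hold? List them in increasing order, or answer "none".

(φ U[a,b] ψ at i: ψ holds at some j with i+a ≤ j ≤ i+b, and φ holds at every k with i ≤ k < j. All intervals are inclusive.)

Evaluate at each i in [0,9]:
  i=0: ✗ (lhs fails at k=0 before rhs at j=1)
  i=1: ✓ (rhs at j=2; lhs holds on [1,1])
  i=2: ✗ (no rhs in [3,3])
  i=3: ✗ (no rhs in [4,4])
  i=4: ✗ (no rhs in [5,5])
  i=5: ✗ (no rhs in [6,6])
  i=6: ✗ (no rhs in [7,7])
  i=7: ✗ (lhs fails at k=7 before rhs at j=8)
  i=8: ✗ (no rhs in [9,9])
  i=9: ✗ (no rhs in [10,10])

1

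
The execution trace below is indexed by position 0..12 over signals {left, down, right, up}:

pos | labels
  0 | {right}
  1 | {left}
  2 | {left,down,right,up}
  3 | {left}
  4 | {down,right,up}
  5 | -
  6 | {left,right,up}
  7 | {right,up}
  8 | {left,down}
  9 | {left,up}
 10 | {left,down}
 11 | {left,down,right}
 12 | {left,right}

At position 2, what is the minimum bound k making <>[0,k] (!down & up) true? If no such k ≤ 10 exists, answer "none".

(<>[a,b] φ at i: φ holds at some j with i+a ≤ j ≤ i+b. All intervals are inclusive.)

4

Scan j = 2,3,… for (!down & up):
  j=2: fails
  j=3: fails
  j=4: fails
  j=5: fails
  j=6: holds
First hit at j=6, so smallest k = 6-2 = 4.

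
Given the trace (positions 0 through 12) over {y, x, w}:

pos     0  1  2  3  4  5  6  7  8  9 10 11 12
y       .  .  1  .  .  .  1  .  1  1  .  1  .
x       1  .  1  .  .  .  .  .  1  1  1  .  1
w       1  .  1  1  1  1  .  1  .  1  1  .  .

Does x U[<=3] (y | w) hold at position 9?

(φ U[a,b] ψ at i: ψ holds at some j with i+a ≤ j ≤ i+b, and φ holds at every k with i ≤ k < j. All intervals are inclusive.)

Yes

Need some j in [9,12] with (y | w), and x at every k in [9,j-1].
  j=9: (y | w) holds; no prefix to check → satisfied.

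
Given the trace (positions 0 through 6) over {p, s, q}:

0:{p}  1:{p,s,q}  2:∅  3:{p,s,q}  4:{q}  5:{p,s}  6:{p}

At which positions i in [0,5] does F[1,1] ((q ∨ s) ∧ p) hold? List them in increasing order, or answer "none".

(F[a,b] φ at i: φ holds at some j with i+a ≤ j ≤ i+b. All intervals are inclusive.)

0, 2, 4

Evaluate at each i in [0,5]:
  i=0: ✓ (witness j=1)
  i=1: ✗ (none in [2,2])
  i=2: ✓ (witness j=3)
  i=3: ✗ (none in [4,4])
  i=4: ✓ (witness j=5)
  i=5: ✗ (none in [6,6])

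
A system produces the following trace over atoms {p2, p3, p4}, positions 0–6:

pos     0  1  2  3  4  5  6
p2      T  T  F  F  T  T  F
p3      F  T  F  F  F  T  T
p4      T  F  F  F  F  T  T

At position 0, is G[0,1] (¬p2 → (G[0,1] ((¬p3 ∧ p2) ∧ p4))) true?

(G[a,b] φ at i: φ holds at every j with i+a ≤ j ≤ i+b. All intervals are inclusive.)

Check (¬p2 → (G[0,1] ((¬p3 ∧ p2) ∧ p4))) at every j in [0,1]:
  j=0: antecedent false → ✓
  j=1: antecedent false → ✓
All positions satisfy it → formula holds.

Yes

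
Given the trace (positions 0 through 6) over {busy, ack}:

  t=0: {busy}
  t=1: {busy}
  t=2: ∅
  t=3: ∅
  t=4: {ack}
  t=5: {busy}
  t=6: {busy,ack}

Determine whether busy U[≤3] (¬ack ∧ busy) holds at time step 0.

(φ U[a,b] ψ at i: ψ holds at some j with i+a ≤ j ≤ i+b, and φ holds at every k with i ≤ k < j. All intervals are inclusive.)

Need some j in [0,3] with (¬ack ∧ busy), and busy at every k in [0,j-1].
  j=0: (¬ack ∧ busy) holds; no prefix to check → satisfied.

Holds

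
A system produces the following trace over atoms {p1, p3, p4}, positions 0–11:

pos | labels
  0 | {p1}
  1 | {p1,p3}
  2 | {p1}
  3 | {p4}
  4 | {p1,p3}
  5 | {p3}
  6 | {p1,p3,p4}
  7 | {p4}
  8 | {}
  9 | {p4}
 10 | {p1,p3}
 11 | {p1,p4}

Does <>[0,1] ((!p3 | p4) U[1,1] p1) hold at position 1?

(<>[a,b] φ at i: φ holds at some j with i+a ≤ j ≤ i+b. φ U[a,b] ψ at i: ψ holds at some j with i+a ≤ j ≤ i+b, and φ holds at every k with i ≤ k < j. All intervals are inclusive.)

No

Check ((!p3 | p4) U[1,1] p1) at each j in [1,2]:
  j=1: fails
  j=2: fails
No position in the window satisfies it → formula fails.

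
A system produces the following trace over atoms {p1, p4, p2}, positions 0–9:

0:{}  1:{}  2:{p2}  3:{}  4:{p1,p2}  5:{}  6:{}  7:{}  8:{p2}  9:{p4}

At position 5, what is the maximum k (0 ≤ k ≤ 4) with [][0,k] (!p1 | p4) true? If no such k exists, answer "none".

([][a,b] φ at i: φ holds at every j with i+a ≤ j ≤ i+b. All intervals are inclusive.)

(!p1 | p4) must hold from j=5 onward; find where it first fails.
  j=5: holds
  j=6: holds
  j=7: holds
  j=8: holds
  j=9: holds
Holds through j=9; largest k = 4.

4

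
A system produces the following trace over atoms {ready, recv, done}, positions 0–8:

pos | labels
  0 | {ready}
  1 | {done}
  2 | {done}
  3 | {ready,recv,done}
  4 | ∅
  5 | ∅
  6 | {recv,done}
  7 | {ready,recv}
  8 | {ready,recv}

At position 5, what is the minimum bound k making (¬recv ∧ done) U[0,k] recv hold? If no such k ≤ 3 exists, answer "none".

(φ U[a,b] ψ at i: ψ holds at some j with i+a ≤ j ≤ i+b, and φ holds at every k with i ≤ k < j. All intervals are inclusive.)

Need earliest j ≥ 5 with recv, and (¬recv ∧ done) at every k in [5,j-1].
  j=5: rhs fails.
  j=6: rhs holds but lhs fails at k=5.
  j=7: rhs holds but lhs fails at k=5.
  j=8: rhs holds but lhs fails at k=5.
No witness within the range → none.

none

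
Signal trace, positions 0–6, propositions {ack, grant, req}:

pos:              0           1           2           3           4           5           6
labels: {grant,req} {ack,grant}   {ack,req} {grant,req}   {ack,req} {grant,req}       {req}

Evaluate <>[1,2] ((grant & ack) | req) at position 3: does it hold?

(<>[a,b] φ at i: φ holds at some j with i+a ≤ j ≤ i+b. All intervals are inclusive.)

True

Check ((grant & ack) | req) at each j in [4,5]:
  j=4: true
  j=5: true
Found at j=4 → formula holds.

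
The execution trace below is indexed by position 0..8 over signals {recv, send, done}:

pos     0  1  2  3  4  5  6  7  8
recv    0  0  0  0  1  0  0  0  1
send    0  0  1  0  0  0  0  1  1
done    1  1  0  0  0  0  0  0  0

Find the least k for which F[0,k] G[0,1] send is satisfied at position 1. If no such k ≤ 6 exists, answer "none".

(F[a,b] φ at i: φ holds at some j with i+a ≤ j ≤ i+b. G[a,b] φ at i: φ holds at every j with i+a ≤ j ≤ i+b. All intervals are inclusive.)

6

Scan j = 1,2,… for G[0,1] send:
  j=1: fails
  j=2: fails
  j=3: fails
  j=4: fails
  j=5: fails
  j=6: fails
  j=7: holds
First hit at j=7, so smallest k = 7-1 = 6.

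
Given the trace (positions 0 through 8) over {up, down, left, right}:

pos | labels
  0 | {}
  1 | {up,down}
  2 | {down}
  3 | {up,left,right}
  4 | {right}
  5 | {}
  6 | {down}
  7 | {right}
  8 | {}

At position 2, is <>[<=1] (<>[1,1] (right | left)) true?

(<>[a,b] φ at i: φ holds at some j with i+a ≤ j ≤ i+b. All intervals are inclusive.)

Check <>[1,1] (right | left) at each j in [2,3]:
  j=2: holds (witness at 3)
  j=3: holds (witness at 4)
Found at j=2 → formula holds.

Holds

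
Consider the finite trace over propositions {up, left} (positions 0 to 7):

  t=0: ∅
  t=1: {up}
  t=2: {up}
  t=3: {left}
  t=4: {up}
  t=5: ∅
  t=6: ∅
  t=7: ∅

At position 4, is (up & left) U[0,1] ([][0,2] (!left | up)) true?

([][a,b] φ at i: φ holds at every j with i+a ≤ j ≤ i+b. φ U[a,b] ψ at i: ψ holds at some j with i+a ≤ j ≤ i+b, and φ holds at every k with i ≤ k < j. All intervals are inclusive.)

True

Need some j in [4,5] with [][0,2] (!left | up), and (up & left) at every k in [4,j-1].
  j=4: [][0,2] (!left | up) holds; no prefix to check → satisfied.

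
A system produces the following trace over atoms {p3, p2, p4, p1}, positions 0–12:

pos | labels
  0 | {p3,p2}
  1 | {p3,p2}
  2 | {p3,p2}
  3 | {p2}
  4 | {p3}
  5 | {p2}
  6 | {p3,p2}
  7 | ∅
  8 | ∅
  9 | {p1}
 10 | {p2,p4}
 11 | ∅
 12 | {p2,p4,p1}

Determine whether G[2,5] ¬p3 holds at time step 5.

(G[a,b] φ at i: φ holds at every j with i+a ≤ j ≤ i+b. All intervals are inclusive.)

Holds

Check ¬p3 at every j in [7,10]:
  j=7: true
  j=8: true
  j=9: true
  j=10: true
All positions satisfy it → formula holds.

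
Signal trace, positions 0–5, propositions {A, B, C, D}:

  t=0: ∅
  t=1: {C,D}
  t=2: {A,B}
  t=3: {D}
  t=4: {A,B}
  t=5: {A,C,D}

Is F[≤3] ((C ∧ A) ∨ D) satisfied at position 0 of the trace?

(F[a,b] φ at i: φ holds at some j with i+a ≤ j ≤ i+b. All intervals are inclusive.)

Holds

Check ((C ∧ A) ∨ D) at each j in [0,3]:
  j=0: false
  j=1: true
  j=2: false
  j=3: true
Found at j=1 → formula holds.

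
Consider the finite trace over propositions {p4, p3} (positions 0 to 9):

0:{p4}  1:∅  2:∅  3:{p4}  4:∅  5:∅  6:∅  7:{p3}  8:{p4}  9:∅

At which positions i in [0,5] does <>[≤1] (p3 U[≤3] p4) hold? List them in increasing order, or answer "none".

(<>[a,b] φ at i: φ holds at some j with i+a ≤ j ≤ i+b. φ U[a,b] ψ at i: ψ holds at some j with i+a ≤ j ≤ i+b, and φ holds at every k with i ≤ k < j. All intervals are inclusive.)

Evaluate at each i in [0,5]:
  i=0: ✓ (witness j=0)
  i=1: ✗ (none in [1,2])
  i=2: ✓ (witness j=3)
  i=3: ✓ (witness j=3)
  i=4: ✗ (none in [4,5])
  i=5: ✗ (none in [5,6])

0, 2, 3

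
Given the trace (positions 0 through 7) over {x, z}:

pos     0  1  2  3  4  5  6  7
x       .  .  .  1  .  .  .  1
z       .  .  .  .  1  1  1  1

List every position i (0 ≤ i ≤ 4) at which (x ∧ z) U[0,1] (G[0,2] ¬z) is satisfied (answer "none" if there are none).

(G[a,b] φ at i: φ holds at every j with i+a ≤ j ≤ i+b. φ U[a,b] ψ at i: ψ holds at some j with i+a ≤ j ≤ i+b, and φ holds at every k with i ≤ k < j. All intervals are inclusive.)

0, 1

Evaluate at each i in [0,4]:
  i=0: ✓ (rhs at j=0)
  i=1: ✓ (rhs at j=1)
  i=2: ✗ (no rhs in [2,3])
  i=3: ✗ (no rhs in [3,4])
  i=4: ✗ (no rhs in [4,5])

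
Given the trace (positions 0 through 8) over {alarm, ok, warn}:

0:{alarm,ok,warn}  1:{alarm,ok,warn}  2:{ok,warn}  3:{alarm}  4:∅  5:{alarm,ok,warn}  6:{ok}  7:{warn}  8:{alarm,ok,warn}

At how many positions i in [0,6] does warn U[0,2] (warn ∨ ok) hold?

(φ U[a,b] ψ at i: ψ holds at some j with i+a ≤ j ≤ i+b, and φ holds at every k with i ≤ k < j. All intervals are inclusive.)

5

Evaluate at each i in [0,6]:
  i=0: ✓ (rhs at j=0)
  i=1: ✓ (rhs at j=1)
  i=2: ✓ (rhs at j=2)
  i=3: ✗ (lhs fails at k=3 before rhs at j=5)
  i=4: ✗ (lhs fails at k=4 before rhs at j=5)
  i=5: ✓ (rhs at j=5)
  i=6: ✓ (rhs at j=6)
Positions where it holds: {0, 1, 2, 5, 6} → 5.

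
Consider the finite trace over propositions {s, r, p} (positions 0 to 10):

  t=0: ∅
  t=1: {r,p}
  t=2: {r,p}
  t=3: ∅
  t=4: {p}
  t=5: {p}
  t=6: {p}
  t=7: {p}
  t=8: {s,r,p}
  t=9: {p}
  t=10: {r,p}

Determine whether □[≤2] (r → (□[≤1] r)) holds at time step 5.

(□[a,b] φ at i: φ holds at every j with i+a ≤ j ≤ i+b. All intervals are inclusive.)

Yes

Check (r → (□[≤1] r)) at every j in [5,7]:
  j=5: antecedent false → ✓
  j=6: antecedent false → ✓
  j=7: antecedent false → ✓
All positions satisfy it → formula holds.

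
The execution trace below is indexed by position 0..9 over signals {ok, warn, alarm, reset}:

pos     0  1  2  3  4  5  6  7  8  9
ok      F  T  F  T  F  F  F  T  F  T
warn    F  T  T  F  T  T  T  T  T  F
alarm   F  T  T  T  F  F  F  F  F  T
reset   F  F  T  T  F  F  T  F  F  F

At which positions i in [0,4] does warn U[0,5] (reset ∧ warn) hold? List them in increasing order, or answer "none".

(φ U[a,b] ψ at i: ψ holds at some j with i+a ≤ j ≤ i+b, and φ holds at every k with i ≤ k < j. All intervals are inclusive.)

Evaluate at each i in [0,4]:
  i=0: ✗ (lhs fails at k=0 before rhs at j=2)
  i=1: ✓ (rhs at j=2; lhs holds on [1,1])
  i=2: ✓ (rhs at j=2)
  i=3: ✗ (lhs fails at k=3 before rhs at j=6)
  i=4: ✓ (rhs at j=6; lhs holds on [4,5])

1, 2, 4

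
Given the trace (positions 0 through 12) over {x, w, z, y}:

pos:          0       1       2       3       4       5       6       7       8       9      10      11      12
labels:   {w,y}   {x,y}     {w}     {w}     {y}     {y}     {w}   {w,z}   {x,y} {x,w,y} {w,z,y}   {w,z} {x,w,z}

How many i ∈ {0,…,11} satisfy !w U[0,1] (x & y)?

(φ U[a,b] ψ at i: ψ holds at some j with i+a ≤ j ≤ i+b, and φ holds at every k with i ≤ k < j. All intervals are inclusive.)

3

Evaluate at each i in [0,11]:
  i=0: ✗ (lhs fails at k=0 before rhs at j=1)
  i=1: ✓ (rhs at j=1)
  i=2: ✗ (no rhs in [2,3])
  i=3: ✗ (no rhs in [3,4])
  i=4: ✗ (no rhs in [4,5])
  i=5: ✗ (no rhs in [5,6])
  i=6: ✗ (no rhs in [6,7])
  i=7: ✗ (lhs fails at k=7 before rhs at j=8)
  i=8: ✓ (rhs at j=8)
  i=9: ✓ (rhs at j=9)
  i=10: ✗ (no rhs in [10,11])
  i=11: ✗ (no rhs in [11,12])
Positions where it holds: {1, 8, 9} → 3.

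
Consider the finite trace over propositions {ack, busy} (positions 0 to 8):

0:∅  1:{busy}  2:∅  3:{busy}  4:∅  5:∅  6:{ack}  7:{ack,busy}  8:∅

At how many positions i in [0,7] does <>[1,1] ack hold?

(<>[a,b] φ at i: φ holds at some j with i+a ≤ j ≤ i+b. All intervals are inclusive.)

2

Evaluate at each i in [0,7]:
  i=0: ✗ (none in [1,1])
  i=1: ✗ (none in [2,2])
  i=2: ✗ (none in [3,3])
  i=3: ✗ (none in [4,4])
  i=4: ✗ (none in [5,5])
  i=5: ✓ (witness j=6)
  i=6: ✓ (witness j=7)
  i=7: ✗ (none in [8,8])
Positions where it holds: {5, 6} → 2.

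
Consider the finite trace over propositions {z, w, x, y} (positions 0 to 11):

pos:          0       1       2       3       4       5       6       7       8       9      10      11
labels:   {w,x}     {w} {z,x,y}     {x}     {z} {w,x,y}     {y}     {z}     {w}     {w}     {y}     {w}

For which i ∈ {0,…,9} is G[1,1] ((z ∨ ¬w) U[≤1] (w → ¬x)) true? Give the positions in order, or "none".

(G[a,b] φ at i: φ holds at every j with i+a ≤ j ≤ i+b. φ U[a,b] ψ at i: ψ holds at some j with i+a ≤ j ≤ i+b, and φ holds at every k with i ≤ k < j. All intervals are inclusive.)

Evaluate at each i in [0,9]:
  i=0: ✓ (all of [1,1])
  i=1: ✓ (all of [2,2])
  i=2: ✓ (all of [3,3])
  i=3: ✓ (all of [4,4])
  i=4: ✗ (fails at j=5)
  i=5: ✓ (all of [6,6])
  i=6: ✓ (all of [7,7])
  i=7: ✓ (all of [8,8])
  i=8: ✓ (all of [9,9])
  i=9: ✓ (all of [10,10])

0, 1, 2, 3, 5, 6, 7, 8, 9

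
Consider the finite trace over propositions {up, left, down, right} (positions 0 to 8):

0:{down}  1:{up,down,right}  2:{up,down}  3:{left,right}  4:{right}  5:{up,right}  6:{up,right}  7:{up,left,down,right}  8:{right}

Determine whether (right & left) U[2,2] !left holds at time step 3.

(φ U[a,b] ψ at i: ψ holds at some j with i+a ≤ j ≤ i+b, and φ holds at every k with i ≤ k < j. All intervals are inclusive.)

No

Need some j in [5,5] with !left, and (right & left) at every k in [3,j-1].
  j=5: !left holds, but (right & left) fails at k=4 → not this j.
No j in the window works → until fails.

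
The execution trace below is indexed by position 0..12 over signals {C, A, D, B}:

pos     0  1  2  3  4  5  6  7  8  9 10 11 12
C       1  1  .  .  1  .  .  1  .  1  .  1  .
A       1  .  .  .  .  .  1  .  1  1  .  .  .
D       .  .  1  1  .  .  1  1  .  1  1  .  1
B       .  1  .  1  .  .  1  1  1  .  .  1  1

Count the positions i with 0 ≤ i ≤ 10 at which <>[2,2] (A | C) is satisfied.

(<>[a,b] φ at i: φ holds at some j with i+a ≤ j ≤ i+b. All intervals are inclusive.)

6

Evaluate at each i in [0,10]:
  i=0: ✗ (none in [2,2])
  i=1: ✗ (none in [3,3])
  i=2: ✓ (witness j=4)
  i=3: ✗ (none in [5,5])
  i=4: ✓ (witness j=6)
  i=5: ✓ (witness j=7)
  i=6: ✓ (witness j=8)
  i=7: ✓ (witness j=9)
  i=8: ✗ (none in [10,10])
  i=9: ✓ (witness j=11)
  i=10: ✗ (none in [12,12])
Positions where it holds: {2, 4, 5, 6, 7, 9} → 6.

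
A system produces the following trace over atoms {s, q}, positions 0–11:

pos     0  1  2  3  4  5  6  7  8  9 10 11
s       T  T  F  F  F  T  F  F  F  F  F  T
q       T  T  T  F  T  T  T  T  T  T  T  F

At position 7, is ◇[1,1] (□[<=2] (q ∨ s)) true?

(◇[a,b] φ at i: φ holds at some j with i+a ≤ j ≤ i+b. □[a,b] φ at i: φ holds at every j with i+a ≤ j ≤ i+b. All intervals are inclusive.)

Check □[<=2] (q ∨ s) at each j in [8,8]:
  j=8: holds on [8,10]
Found at j=8 → formula holds.

True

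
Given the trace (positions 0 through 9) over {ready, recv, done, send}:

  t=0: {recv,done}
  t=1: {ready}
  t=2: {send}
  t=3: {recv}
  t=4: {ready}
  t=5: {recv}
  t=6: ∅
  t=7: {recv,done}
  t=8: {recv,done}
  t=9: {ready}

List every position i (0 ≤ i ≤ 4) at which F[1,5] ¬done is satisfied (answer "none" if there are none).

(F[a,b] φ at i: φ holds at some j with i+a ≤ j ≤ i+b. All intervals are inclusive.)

Evaluate at each i in [0,4]:
  i=0: ✓ (witness j=1)
  i=1: ✓ (witness j=2)
  i=2: ✓ (witness j=3)
  i=3: ✓ (witness j=4)
  i=4: ✓ (witness j=5)

0, 1, 2, 3, 4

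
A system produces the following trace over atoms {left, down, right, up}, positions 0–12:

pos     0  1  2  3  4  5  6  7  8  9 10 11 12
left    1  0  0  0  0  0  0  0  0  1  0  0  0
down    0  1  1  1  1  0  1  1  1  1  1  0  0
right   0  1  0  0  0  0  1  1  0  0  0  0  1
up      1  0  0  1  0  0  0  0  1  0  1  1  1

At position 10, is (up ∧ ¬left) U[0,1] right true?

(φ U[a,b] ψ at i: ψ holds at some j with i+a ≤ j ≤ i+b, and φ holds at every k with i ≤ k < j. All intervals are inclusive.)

Need some j in [10,11] with right, and (up ∧ ¬left) at every k in [10,j-1].
  j=10: right false.
  j=11: right false.
No j in the window works → until fails.

No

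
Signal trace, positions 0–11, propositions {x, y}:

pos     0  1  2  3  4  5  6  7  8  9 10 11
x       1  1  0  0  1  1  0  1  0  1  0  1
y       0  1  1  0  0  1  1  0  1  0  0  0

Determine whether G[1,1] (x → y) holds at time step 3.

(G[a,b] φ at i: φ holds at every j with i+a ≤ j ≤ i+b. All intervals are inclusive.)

Check (x → y) at every j in [4,4]:
  j=4: antecedent true; consequent false → ✗
Fails at j=4 → formula fails.

Does not hold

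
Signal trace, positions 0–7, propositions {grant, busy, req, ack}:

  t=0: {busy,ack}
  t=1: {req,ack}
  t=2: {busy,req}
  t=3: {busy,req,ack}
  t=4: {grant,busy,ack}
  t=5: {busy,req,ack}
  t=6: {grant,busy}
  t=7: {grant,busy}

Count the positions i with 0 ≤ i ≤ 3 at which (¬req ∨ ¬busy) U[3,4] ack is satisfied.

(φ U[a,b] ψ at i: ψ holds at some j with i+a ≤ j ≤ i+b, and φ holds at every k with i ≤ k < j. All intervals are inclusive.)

0

Evaluate at each i in [0,3]:
  i=0: ✗ (lhs fails at k=2 before rhs at j=3)
  i=1: ✗ (lhs fails at k=2 before rhs at j=4)
  i=2: ✗ (lhs fails at k=2 before rhs at j=5)
  i=3: ✗ (no rhs in [6,7])
Positions where it holds: {} → 0.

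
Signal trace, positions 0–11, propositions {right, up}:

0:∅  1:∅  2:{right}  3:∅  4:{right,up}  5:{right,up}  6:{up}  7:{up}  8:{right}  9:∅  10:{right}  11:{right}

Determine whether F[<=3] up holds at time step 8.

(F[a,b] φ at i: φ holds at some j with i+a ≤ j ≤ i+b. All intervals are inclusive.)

Check up at each j in [8,11]:
  j=8: false
  j=9: false
  j=10: false
  j=11: false
No position in the window satisfies it → formula fails.

False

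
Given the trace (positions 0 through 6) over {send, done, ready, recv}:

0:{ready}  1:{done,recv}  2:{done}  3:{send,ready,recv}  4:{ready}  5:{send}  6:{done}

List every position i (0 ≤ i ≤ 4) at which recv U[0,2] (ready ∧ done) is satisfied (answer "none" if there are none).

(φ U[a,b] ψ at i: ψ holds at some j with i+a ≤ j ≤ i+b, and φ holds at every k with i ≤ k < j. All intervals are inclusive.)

none

Evaluate at each i in [0,4]:
  i=0: ✗ (no rhs in [0,2])
  i=1: ✗ (no rhs in [1,3])
  i=2: ✗ (no rhs in [2,4])
  i=3: ✗ (no rhs in [3,5])
  i=4: ✗ (no rhs in [4,6])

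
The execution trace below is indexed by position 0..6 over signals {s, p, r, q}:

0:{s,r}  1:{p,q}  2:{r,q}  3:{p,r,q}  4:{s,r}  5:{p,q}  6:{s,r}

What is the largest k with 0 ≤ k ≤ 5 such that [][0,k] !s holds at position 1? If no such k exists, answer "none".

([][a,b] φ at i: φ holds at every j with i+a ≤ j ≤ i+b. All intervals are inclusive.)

2

!s must hold from j=1 onward; find where it first fails.
  j=1: holds
  j=2: holds
  j=3: holds
  j=4: fails
Holds on [1,3], so largest k = 2.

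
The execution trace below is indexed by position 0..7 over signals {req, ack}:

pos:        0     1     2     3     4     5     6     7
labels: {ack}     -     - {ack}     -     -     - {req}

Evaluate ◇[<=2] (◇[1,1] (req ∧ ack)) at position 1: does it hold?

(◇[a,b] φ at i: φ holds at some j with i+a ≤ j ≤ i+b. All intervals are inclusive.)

No

Check ◇[1,1] (req ∧ ack) at each j in [1,3]:
  j=1: fails (none in [2,2])
  j=2: fails (none in [3,3])
  j=3: fails (none in [4,4])
No position in the window satisfies it → formula fails.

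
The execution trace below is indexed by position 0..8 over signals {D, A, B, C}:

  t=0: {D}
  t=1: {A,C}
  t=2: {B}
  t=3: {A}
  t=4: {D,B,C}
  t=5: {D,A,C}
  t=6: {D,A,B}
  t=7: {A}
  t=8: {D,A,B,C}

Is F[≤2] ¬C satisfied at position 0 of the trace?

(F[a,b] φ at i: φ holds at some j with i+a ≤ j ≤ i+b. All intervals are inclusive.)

True

Check ¬C at each j in [0,2]:
  j=0: true
  j=1: false
  j=2: true
Found at j=0 → formula holds.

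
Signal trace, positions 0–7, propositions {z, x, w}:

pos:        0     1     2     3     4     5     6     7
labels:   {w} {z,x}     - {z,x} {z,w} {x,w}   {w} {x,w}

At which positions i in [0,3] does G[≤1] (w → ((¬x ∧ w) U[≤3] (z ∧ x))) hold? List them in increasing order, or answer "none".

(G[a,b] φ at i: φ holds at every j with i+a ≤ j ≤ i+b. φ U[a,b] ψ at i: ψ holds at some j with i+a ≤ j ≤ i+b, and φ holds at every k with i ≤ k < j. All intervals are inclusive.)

0, 1, 2

Evaluate at each i in [0,3]:
  i=0: ✓ (all of [0,1])
  i=1: ✓ (all of [1,2])
  i=2: ✓ (all of [2,3])
  i=3: ✗ (fails at j=4)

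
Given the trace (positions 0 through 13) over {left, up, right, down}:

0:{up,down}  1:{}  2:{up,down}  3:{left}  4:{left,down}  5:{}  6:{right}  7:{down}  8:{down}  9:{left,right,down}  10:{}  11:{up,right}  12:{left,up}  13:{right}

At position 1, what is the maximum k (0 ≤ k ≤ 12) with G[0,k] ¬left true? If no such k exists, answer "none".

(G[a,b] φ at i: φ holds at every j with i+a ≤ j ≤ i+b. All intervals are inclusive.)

1

¬left must hold from j=1 onward; find where it first fails.
  j=1: holds
  j=2: holds
  j=3: fails
Holds on [1,2], so largest k = 1.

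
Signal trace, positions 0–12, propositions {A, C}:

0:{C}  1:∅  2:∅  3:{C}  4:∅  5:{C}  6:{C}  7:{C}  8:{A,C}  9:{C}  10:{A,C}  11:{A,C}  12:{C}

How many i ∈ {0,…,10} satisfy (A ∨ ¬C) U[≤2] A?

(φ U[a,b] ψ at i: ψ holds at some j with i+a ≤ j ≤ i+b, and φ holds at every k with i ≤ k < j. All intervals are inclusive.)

2

Evaluate at each i in [0,10]:
  i=0: ✗ (no rhs in [0,2])
  i=1: ✗ (no rhs in [1,3])
  i=2: ✗ (no rhs in [2,4])
  i=3: ✗ (no rhs in [3,5])
  i=4: ✗ (no rhs in [4,6])
  i=5: ✗ (no rhs in [5,7])
  i=6: ✗ (lhs fails at k=6 before rhs at j=8)
  i=7: ✗ (lhs fails at k=7 before rhs at j=8)
  i=8: ✓ (rhs at j=8)
  i=9: ✗ (lhs fails at k=9 before rhs at j=10)
  i=10: ✓ (rhs at j=10)
Positions where it holds: {8, 10} → 2.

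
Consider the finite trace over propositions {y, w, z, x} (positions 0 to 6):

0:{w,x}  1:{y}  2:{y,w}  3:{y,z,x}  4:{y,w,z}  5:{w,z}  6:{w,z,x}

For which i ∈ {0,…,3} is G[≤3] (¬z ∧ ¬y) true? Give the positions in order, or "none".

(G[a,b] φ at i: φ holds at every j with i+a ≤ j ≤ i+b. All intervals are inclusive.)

none

Evaluate at each i in [0,3]:
  i=0: ✗ (fails at j=1)
  i=1: ✗ (fails at j=1)
  i=2: ✗ (fails at j=2)
  i=3: ✗ (fails at j=3)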